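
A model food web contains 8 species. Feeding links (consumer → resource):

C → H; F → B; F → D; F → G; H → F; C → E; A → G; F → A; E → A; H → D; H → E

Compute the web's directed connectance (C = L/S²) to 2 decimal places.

The web has S = 8 species and L = 11 feeding links.
C = L / S² = 11 / 64 = 0.1719 ≈ 0.17.

C = 0.17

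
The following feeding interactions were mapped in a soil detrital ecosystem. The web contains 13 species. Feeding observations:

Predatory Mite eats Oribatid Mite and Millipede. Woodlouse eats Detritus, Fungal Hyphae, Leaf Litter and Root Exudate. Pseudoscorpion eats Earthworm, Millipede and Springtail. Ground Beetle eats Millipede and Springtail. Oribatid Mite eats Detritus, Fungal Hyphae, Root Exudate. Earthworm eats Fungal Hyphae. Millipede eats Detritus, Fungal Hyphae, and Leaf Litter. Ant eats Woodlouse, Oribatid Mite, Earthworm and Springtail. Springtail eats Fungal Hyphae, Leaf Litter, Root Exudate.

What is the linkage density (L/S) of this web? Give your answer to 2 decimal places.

L/S = 1.92

There are L = 25 links among S = 13 species.
L/S = 25/13 = 1.9231 ≈ 1.92.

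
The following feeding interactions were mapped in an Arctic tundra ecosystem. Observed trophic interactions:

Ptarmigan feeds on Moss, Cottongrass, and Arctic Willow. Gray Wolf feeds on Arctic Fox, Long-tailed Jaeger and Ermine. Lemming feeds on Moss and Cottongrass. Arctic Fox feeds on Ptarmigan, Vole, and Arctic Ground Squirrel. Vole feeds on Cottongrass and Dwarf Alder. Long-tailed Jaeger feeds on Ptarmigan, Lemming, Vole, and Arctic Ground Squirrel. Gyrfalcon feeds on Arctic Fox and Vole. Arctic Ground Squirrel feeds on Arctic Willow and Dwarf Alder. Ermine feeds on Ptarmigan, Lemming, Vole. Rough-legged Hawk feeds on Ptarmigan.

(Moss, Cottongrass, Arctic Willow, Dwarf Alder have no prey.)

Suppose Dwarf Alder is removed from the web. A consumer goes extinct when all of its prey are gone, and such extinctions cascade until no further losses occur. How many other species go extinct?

0

Remove Dwarf Alder.
Every predator of it retains at least one other prey: Arctic Ground Squirrel still has Arctic Willow; Vole still has Cottongrass.
No consumer loses all prey, so no secondary extinctions occur.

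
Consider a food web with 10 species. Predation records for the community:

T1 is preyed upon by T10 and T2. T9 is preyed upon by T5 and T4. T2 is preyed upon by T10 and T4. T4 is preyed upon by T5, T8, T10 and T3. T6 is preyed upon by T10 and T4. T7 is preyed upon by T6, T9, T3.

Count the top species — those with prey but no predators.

Top species (has prey, but nothing eats it): T10, T3, T8, T5.
Count: 4.

4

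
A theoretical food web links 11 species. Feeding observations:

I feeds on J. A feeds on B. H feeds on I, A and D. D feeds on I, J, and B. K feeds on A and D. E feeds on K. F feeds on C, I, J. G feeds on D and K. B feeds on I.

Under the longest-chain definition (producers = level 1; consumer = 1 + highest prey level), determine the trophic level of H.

J is a producer → level 1.
I eats J → level 2.
B eats I → level 3.
A eats B → level 4.
H eats A (level 4); other prey at levels: I 2, D 4 → level 5.

Trophic level 5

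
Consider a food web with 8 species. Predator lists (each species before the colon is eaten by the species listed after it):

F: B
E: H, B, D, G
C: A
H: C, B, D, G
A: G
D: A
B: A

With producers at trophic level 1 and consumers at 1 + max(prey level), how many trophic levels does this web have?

5

Producers (level 1): E, F.
E → H → C → A → G gives G level 5.
No species has a prey at level 5, so no species reaches level 6.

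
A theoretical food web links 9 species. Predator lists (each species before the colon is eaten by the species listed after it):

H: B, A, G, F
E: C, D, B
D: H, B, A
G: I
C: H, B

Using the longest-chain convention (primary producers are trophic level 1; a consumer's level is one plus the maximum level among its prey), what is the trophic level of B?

Trophic level 4

E is a producer → level 1.
C eats E → level 2.
H eats C (level 2); other prey at levels: D 2 → level 3.
B eats H (level 3); other prey at levels: E 1, C 2, D 2 → level 4.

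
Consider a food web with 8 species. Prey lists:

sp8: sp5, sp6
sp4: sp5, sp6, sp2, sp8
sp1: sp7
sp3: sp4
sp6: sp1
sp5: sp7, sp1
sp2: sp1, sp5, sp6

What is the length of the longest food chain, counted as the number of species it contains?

6 species

One longest chain: sp7 → sp1 → sp5 → sp2 → sp4 → sp3.
It has 6 species and 5 links.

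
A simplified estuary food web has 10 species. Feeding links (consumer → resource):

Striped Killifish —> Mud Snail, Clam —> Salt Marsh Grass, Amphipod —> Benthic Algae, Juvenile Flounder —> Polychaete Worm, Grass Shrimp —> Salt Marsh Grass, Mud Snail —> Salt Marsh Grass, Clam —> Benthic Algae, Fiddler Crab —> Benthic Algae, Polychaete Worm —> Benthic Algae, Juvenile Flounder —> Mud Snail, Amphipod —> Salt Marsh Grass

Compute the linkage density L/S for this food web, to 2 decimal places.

L/S = 1.10

There are L = 11 links among S = 10 species.
L/S = 11/10 = 1.1000 ≈ 1.10.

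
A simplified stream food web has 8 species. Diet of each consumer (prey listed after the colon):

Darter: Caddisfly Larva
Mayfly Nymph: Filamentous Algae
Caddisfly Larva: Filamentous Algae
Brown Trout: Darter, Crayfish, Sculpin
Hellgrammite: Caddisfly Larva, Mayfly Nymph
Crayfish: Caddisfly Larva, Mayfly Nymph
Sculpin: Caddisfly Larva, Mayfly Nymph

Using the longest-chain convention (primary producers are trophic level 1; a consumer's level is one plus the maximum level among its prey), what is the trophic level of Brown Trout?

Trophic level 4

Filamentous Algae is a producer → level 1.
Caddisfly Larva eats Filamentous Algae → level 2.
Darter eats Caddisfly Larva → level 3.
Brown Trout eats Darter (level 3); other prey at levels: Crayfish 3, Sculpin 3 → level 4.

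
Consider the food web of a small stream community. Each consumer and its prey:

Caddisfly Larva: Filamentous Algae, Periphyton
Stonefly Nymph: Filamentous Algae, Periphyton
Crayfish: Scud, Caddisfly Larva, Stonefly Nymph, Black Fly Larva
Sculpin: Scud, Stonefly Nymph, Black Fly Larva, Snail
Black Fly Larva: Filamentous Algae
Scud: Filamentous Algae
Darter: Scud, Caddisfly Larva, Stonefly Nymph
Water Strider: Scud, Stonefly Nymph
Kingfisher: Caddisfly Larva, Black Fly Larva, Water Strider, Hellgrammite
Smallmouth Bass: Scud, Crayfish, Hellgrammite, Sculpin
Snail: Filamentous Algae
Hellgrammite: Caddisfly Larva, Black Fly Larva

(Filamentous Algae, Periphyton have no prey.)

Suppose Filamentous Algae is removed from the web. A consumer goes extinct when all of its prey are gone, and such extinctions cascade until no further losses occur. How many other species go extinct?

Remove Filamentous Algae.
Round 1: Scud (all prey gone), Black Fly Larva (all prey gone), Snail (all prey gone) → extinct.
No further losses. Total secondary extinctions: 3.

3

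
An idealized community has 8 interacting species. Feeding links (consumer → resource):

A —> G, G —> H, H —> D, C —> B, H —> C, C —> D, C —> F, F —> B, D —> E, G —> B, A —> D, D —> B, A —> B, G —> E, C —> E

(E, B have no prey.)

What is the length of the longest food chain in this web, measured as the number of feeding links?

One longest chain: B → F → C → H → G → A.
It has 6 species and 5 links.

5 links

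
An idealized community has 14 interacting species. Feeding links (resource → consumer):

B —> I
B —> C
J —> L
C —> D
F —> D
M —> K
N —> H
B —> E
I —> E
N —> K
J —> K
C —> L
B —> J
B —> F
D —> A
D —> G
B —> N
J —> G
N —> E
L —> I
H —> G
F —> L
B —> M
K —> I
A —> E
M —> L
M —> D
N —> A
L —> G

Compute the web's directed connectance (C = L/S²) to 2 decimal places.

The web has S = 14 species and L = 29 feeding links.
C = L / S² = 29 / 196 = 0.1480 ≈ 0.15.

C = 0.15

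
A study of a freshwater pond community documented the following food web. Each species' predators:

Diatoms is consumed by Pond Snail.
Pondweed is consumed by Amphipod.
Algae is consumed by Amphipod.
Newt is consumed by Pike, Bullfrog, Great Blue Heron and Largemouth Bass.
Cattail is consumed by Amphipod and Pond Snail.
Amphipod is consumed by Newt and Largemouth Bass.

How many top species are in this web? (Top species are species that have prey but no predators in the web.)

Top species (has prey, but nothing eats it): Pond Snail, Bullfrog, Pike, Largemouth Bass, Great Blue Heron.
Count: 5.

5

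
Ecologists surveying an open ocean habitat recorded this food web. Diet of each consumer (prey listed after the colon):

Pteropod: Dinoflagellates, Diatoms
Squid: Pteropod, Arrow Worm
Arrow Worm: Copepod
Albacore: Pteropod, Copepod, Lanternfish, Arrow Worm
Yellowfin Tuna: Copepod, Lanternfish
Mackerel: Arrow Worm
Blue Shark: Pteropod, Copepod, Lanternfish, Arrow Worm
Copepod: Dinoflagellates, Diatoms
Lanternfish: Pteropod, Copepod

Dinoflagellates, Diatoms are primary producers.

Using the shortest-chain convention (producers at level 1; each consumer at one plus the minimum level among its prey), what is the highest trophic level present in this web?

4

Producers (level 1): Dinoflagellates, Diatoms.
Following each consumer down to its lowest-level prey: Dinoflagellates → Copepod → Arrow Worm → Mackerel (levels 1 through 4).
All prey of Mackerel (Arrow Worm 3) are at level 3 or above, so Mackerel is at level 1 + 3 = 4.
Every consumer has at least one prey at level 3 or below, so none exceeds level 4.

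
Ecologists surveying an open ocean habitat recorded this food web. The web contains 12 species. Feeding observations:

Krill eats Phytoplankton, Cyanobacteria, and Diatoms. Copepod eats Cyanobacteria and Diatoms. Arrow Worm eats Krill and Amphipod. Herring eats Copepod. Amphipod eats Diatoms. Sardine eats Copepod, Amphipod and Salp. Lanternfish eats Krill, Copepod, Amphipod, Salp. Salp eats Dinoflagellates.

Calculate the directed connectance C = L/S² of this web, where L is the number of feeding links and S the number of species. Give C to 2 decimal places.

The web has S = 12 species and L = 17 feeding links.
C = L / S² = 17 / 144 = 0.1181 ≈ 0.12.

C = 0.12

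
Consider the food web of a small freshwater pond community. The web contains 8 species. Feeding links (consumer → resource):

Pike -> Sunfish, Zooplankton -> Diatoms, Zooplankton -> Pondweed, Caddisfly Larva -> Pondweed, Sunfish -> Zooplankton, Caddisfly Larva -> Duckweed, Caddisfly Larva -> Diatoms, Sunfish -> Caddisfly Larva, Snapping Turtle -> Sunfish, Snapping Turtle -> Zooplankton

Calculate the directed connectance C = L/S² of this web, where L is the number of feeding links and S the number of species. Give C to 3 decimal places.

C = 0.156

The web has S = 8 species and L = 10 feeding links.
C = L / S² = 10 / 64 = 0.1562 ≈ 0.156.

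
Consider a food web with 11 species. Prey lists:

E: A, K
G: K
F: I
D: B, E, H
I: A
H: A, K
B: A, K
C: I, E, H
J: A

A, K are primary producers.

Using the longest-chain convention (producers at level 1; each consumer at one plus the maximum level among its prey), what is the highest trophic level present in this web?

Producers (level 1): A, K.
A → B → D gives D level 3.
No species has a prey at level 3, so no species reaches level 4.

3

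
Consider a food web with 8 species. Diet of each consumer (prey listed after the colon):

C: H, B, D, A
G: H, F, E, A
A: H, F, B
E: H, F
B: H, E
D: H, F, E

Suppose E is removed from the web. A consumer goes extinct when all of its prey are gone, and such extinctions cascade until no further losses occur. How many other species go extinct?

Remove E.
Every predator of it retains at least one other prey: B still has H; D still has H, F; G still has H, F, A.
No consumer loses all prey, so no secondary extinctions occur.

0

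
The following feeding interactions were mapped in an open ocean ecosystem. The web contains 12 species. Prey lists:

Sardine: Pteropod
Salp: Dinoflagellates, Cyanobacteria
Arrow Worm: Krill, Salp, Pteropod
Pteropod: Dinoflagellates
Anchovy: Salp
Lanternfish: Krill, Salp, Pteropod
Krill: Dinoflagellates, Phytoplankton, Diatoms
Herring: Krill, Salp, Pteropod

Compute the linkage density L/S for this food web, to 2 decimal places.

L/S = 1.42

There are L = 17 links among S = 12 species.
L/S = 17/12 = 1.4167 ≈ 1.42.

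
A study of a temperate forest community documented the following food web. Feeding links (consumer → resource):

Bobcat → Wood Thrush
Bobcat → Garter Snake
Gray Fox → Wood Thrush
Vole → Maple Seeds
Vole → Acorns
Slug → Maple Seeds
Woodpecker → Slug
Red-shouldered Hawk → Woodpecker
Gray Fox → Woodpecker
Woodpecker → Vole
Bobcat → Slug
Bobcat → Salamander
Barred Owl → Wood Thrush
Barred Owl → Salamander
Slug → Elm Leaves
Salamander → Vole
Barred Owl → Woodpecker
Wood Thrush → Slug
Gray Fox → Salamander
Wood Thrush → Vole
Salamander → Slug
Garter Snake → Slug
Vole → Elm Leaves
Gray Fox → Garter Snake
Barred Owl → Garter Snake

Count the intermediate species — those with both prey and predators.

6

Intermediate species (has both prey and predators): Vole, Slug, Wood Thrush, Salamander, Woodpecker, Garter Snake.
Count: 6.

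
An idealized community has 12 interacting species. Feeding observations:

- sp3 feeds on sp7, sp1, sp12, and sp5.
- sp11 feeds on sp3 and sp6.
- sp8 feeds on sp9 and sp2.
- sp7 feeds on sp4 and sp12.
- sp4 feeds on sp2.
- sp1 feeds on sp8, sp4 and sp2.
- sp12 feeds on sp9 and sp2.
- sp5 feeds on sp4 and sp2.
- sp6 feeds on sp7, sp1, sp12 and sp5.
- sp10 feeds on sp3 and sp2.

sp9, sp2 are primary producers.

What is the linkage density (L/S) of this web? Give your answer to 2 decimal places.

L/S = 2.00

There are L = 24 links among S = 12 species.
L/S = 24/12 = 2.0000 ≈ 2.00.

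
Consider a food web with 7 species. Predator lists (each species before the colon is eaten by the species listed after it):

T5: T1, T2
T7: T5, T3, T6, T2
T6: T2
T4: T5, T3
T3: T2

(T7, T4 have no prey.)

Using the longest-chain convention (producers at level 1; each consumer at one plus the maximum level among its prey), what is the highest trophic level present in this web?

3

Producers (level 1): T7, T4.
T7 → T5 → T2 gives T2 level 3.
No species has a prey at level 3, so no species reaches level 4.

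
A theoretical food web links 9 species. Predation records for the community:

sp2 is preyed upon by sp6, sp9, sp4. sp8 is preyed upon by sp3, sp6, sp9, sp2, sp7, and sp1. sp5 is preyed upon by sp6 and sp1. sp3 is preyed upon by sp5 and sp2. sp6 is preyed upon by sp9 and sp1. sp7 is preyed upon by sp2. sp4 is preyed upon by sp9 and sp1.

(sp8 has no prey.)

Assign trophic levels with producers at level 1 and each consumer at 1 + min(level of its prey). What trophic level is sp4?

sp8 is a producer → level 1.
sp2 eats sp8 → level 2.
sp4 eats sp2 → level 3.
No prey of sp4 is below level 2, so 3 is the minimum.

Trophic level 3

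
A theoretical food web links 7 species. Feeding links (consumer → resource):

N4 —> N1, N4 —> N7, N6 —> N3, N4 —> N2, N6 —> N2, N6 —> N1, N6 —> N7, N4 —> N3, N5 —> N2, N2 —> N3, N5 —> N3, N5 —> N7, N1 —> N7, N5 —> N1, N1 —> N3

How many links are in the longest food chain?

One longest chain: N3 → N2 → N4.
It has 3 species and 2 links.

2 links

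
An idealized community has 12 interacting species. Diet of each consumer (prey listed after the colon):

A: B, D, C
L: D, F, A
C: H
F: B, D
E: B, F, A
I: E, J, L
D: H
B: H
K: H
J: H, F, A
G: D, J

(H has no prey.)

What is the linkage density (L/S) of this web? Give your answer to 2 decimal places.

L/S = 1.92

There are L = 23 links among S = 12 species.
L/S = 23/12 = 1.9167 ≈ 1.92.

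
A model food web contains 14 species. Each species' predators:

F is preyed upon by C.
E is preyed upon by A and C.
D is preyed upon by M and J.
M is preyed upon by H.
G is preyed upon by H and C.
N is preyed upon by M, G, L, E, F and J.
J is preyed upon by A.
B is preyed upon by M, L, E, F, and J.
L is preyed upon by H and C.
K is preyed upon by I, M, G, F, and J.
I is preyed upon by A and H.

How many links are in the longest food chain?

One longest chain: N → L → H.
It has 3 species and 2 links.

2 links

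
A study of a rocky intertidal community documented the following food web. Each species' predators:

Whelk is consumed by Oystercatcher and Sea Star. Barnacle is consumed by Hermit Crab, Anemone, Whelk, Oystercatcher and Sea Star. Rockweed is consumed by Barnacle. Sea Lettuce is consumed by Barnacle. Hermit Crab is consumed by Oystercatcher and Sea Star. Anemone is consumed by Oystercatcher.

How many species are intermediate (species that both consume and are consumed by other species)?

4

Intermediate species (has both prey and predators): Barnacle, Anemone, Hermit Crab, Whelk.
Count: 4.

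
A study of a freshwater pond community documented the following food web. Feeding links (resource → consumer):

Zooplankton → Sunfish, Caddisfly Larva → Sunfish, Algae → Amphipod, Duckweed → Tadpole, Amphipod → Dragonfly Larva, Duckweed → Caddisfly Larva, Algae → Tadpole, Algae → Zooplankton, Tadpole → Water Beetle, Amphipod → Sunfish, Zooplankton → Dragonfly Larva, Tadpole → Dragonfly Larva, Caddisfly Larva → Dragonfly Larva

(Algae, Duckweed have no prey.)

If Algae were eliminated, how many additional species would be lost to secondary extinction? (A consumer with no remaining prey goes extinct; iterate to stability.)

Remove Algae.
Round 1: Zooplankton (all prey gone), Amphipod (all prey gone) → extinct.
No further losses. Total secondary extinctions: 2.

2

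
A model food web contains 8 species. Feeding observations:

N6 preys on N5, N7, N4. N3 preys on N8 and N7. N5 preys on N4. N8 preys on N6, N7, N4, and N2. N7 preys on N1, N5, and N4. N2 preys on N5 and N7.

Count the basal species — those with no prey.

2

Basal species (no prey listed): N4, N1.
Count: 2.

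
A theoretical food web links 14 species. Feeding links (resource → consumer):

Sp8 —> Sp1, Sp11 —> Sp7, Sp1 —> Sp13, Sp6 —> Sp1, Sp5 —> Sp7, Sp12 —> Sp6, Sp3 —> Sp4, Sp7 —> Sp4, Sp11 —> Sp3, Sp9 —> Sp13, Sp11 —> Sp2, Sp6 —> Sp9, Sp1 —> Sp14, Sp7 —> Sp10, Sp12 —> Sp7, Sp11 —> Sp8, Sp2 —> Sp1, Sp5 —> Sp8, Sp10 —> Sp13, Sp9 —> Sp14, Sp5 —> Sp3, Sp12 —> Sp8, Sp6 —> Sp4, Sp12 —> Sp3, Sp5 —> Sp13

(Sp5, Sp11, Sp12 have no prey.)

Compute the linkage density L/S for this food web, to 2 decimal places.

L/S = 1.79

There are L = 25 links among S = 14 species.
L/S = 25/14 = 1.7857 ≈ 1.79.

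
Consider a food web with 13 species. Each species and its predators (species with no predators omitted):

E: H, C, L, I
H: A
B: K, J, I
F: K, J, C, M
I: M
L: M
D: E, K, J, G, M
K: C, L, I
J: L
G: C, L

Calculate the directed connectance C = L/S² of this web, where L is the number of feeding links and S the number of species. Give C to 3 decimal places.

C = 0.148

The web has S = 13 species and L = 25 feeding links.
C = L / S² = 25 / 169 = 0.1479 ≈ 0.148.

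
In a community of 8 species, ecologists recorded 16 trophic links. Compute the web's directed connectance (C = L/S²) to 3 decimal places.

The web has S = 8 species and L = 16 feeding links.
C = L / S² = 16 / 64 = 0.2500 ≈ 0.250.

C = 0.250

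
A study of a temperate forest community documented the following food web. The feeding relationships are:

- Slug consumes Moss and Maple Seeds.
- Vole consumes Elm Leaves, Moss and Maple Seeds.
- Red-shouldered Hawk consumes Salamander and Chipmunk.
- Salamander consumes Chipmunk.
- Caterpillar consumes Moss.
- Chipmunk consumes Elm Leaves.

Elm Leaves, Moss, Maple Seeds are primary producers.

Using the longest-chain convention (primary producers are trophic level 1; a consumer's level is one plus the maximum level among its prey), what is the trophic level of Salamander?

Trophic level 3

Elm Leaves is a producer → level 1.
Chipmunk eats Elm Leaves → level 2.
Salamander eats Chipmunk → level 3.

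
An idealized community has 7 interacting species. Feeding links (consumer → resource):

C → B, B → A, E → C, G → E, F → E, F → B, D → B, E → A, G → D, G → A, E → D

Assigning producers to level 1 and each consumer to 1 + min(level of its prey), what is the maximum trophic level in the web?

Producers (level 1): A.
Following each consumer down to its lowest-level prey: A → B → D (levels 1 through 3).
All prey of D (B 2) are at level 2 or above, so D is at level 1 + 2 = 3.
Every consumer has at least one prey at level 2 or below, so none exceeds level 3.

3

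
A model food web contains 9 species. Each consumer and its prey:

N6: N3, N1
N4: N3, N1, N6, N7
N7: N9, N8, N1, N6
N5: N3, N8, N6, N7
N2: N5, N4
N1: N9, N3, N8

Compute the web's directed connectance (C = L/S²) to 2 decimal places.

C = 0.23

The web has S = 9 species and L = 19 feeding links.
C = L / S² = 19 / 81 = 0.2346 ≈ 0.23.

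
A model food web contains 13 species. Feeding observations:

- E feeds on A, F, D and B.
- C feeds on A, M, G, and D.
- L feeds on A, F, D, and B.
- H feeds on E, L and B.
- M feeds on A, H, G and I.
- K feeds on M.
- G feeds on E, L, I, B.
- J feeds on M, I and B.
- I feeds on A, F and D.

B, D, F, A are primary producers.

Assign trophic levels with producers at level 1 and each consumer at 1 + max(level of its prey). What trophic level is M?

Trophic level 4

B is a producer → level 1.
L eats B (level 1); other prey at levels: D 1, F 1, A 1 → level 2.
G eats L (level 2); other prey at levels: B 1, I 2, E 2 → level 3.
M eats G (level 3); other prey at levels: A 1, I 2, H 3 → level 4.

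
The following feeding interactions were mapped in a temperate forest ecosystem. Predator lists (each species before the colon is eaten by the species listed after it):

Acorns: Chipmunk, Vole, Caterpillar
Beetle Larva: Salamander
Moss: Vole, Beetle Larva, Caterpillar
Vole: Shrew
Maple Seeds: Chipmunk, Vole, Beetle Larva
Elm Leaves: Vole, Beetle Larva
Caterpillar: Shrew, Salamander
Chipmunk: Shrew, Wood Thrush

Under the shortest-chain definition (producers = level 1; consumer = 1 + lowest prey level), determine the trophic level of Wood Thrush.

Trophic level 3

Acorns is a producer → level 1.
Chipmunk eats Acorns → level 2.
Wood Thrush eats Chipmunk → level 3.
No prey of Wood Thrush is below level 2, so 3 is the minimum.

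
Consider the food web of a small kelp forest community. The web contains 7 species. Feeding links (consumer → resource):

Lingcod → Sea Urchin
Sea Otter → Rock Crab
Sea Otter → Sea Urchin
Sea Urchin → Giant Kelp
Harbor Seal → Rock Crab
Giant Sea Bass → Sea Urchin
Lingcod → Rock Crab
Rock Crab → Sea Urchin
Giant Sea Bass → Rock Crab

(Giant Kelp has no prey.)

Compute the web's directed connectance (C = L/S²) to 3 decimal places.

The web has S = 7 species and L = 9 feeding links.
C = L / S² = 9 / 49 = 0.1837 ≈ 0.184.

C = 0.184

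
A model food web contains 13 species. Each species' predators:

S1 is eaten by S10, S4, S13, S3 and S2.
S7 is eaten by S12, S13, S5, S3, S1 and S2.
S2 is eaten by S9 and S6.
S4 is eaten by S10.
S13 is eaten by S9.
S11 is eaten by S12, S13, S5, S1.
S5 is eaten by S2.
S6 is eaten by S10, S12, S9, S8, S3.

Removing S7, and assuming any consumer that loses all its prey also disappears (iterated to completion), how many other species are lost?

0

Remove S7.
Every predator of it retains at least one other prey: S5 still has S11; S1 still has S11; S13 still has S11, S1; S2 still has S5, S1; S12 still has S11, S6; S3 still has S1, S6.
No consumer loses all prey, so no secondary extinctions occur.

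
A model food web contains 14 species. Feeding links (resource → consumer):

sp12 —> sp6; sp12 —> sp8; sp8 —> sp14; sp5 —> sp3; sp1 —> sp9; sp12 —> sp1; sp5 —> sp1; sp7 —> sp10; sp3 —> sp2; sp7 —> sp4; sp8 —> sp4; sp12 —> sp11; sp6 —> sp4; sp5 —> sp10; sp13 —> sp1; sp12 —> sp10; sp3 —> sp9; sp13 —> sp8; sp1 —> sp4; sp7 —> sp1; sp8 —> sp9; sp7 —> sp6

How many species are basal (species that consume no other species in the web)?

Basal species (no prey listed): sp5, sp13, sp12, sp7.
Count: 4.

4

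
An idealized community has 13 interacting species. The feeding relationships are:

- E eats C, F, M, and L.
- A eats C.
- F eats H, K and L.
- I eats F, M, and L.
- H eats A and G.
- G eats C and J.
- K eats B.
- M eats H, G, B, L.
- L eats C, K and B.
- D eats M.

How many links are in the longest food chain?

One longest chain: B → K → L → M → D.
It has 5 species and 4 links.

4 links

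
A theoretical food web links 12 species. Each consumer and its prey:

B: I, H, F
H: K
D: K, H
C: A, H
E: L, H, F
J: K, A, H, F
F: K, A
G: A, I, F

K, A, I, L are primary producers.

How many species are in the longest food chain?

One longest chain: K → H → C.
It has 3 species and 2 links.

3 species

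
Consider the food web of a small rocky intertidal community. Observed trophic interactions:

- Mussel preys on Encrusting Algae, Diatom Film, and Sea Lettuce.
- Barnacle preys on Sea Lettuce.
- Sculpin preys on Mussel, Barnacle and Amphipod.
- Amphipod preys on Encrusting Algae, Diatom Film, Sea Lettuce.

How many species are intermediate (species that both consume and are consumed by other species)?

Intermediate species (has both prey and predators): Barnacle, Amphipod, Mussel.
Count: 3.

3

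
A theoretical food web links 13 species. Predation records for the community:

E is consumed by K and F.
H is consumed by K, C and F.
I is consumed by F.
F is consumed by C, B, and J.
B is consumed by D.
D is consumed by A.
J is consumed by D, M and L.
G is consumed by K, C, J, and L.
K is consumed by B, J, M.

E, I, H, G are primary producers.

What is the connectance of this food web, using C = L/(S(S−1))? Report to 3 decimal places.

The web has S = 13 species and L = 21 feeding links.
C = L / (S(S−1)) = 21 / 156 = 0.1346 ≈ 0.135.

C = 0.135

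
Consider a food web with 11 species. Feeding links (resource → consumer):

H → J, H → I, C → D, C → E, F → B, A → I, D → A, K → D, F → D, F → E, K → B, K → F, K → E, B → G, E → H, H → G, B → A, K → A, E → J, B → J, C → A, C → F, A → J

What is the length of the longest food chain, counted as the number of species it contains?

5 species

One longest chain: C → F → E → H → J.
It has 5 species and 4 links.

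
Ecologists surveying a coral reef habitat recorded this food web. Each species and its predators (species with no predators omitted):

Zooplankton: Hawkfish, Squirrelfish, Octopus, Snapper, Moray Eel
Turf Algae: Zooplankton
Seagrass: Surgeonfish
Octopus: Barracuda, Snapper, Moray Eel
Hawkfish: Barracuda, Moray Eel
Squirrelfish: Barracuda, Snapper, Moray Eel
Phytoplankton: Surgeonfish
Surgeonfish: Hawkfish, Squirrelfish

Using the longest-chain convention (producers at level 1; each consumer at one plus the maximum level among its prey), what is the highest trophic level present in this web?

Producers (level 1): Seagrass, Turf Algae, Phytoplankton.
Seagrass → Surgeonfish → Hawkfish → Barracuda gives Barracuda level 4.
No species has a prey at level 4, so no species reaches level 5.

4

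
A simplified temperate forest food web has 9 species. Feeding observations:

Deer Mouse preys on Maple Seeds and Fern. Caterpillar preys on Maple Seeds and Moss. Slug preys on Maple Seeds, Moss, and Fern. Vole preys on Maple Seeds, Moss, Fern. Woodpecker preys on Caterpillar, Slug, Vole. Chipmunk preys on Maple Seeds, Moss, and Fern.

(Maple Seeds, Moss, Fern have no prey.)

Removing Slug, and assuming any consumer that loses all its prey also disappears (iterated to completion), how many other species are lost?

Remove Slug.
Every predator of it retains at least one other prey: Woodpecker still has Caterpillar, Vole.
No consumer loses all prey, so no secondary extinctions occur.

0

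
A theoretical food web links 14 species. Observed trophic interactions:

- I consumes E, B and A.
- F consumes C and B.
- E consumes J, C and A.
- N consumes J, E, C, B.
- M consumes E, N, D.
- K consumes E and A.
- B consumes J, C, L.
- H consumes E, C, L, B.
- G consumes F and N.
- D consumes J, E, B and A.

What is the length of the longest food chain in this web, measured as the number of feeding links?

One longest chain: C → B → F → G.
It has 4 species and 3 links.

3 links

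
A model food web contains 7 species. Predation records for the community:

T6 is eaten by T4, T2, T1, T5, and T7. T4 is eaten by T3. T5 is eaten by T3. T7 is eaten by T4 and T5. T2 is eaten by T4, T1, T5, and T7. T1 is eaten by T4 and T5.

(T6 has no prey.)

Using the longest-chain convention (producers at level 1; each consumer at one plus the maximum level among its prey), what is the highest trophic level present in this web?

5

Producers (level 1): T6.
T6 → T2 → T7 → T4 → T3 gives T3 level 5.
No species has a prey at level 5, so no species reaches level 6.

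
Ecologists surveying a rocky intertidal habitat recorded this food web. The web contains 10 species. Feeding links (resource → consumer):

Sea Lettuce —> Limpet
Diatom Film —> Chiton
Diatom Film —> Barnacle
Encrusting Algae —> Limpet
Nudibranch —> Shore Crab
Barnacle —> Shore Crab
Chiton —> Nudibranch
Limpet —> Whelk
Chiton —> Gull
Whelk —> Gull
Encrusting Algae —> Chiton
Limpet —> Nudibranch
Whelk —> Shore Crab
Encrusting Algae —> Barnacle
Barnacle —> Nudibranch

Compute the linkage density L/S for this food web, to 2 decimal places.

L/S = 1.50

There are L = 15 links among S = 10 species.
L/S = 15/10 = 1.5000 ≈ 1.50.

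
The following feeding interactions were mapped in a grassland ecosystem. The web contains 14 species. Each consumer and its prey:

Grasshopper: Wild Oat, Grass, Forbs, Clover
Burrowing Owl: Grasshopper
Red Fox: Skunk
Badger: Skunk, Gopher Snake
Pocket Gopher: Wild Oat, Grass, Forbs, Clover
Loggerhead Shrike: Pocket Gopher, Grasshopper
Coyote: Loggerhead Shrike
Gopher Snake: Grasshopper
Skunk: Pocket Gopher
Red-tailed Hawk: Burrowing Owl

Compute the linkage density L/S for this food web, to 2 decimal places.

L/S = 1.29

There are L = 18 links among S = 14 species.
L/S = 18/14 = 1.2857 ≈ 1.29.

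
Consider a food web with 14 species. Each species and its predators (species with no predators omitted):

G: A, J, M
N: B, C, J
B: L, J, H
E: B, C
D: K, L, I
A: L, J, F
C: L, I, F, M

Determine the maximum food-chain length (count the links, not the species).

One longest chain: G → A → L.
It has 3 species and 2 links.

2 links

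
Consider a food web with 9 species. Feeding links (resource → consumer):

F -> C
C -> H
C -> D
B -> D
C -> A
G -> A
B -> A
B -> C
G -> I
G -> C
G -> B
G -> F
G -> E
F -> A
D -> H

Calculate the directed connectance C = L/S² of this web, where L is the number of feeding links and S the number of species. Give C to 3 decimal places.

The web has S = 9 species and L = 15 feeding links.
C = L / S² = 15 / 81 = 0.1852 ≈ 0.185.

C = 0.185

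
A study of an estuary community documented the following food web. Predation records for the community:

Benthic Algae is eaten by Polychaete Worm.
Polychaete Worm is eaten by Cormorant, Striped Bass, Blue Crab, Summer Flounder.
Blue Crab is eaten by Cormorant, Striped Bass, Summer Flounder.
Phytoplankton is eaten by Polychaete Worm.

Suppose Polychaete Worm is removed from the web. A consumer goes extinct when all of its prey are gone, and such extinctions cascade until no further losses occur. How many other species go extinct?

4

Remove Polychaete Worm.
Round 1: Blue Crab (all prey gone) → extinct.
Round 2: Striped Bass (all prey gone), Cormorant (all prey gone), Summer Flounder (all prey gone) → extinct.
No further losses. Total secondary extinctions: 4.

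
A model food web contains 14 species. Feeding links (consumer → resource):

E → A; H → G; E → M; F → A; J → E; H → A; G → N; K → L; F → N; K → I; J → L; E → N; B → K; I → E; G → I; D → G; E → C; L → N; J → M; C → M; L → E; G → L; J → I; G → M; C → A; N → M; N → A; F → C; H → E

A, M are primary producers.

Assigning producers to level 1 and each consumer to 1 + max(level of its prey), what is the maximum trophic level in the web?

Producers (level 1): A, M.
A → N → E → L → K → B gives B level 6.
No species has a prey at level 6, so no species reaches level 7.

6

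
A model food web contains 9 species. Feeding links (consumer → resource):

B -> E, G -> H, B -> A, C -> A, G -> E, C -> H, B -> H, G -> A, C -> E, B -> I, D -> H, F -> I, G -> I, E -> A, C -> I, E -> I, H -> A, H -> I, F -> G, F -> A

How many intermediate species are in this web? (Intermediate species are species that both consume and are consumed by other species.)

Intermediate species (has both prey and predators): H, E, G.
Count: 3.

3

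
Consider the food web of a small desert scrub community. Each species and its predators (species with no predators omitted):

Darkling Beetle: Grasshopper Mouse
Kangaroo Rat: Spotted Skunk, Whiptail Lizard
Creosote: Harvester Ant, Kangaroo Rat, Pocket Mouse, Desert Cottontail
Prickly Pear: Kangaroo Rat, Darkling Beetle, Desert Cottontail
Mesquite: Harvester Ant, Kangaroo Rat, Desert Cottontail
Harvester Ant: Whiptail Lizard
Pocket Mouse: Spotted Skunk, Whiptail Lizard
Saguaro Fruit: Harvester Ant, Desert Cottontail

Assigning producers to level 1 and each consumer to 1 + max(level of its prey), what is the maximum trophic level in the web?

Producers (level 1): Mesquite, Creosote, Saguaro Fruit, Prickly Pear.
Mesquite → Harvester Ant → Whiptail Lizard gives Whiptail Lizard level 3.
No species has a prey at level 3, so no species reaches level 4.

3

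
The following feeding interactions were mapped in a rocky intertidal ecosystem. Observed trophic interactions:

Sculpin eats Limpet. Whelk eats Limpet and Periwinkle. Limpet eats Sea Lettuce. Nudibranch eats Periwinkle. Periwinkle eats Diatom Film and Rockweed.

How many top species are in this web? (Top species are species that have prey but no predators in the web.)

3

Top species (has prey, but nothing eats it): Whelk, Sculpin, Nudibranch.
Count: 3.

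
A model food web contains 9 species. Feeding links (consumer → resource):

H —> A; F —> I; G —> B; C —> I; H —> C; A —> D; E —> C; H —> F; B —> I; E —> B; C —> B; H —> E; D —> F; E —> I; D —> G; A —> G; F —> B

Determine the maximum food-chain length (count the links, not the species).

5 links

One longest chain: I → B → F → D → A → H.
It has 6 species and 5 links.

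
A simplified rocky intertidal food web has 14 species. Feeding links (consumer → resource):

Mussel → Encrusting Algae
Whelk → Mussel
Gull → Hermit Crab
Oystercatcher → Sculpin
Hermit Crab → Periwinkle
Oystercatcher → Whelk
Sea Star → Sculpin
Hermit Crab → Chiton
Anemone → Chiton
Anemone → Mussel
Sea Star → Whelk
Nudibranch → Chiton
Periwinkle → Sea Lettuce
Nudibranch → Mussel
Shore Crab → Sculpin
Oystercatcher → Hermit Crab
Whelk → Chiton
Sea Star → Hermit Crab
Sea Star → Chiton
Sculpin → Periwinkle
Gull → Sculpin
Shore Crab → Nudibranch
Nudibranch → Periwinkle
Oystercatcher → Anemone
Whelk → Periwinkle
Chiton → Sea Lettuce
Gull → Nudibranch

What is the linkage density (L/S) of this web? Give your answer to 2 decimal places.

L/S = 1.93

There are L = 27 links among S = 14 species.
L/S = 27/14 = 1.9286 ≈ 1.93.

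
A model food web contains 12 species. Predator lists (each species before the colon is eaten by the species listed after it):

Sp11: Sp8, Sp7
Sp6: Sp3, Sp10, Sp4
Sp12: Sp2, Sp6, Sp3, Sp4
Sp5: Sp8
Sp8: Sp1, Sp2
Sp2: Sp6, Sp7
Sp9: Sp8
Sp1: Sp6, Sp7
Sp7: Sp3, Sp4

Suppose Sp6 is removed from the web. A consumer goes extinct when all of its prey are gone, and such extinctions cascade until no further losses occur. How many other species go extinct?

1

Remove Sp6.
Round 1: Sp10 (all prey gone) → extinct.
No further losses. Total secondary extinctions: 1.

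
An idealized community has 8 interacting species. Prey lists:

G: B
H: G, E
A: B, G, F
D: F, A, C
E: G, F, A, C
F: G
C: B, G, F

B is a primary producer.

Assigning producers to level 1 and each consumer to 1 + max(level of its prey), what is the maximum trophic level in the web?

6

Producers (level 1): B.
B → G → F → A → E → H gives H level 6.
No species has a prey at level 6, so no species reaches level 7.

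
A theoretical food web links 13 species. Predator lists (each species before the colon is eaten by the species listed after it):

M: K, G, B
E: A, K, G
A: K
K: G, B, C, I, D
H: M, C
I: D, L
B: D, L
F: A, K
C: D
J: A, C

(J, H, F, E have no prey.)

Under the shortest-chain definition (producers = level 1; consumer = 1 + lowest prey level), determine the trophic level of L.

H is a producer → level 1.
M eats H → level 2.
B eats M → level 3.
L eats B → level 4.
No prey of L is below level 3, so 4 is the minimum.

Trophic level 4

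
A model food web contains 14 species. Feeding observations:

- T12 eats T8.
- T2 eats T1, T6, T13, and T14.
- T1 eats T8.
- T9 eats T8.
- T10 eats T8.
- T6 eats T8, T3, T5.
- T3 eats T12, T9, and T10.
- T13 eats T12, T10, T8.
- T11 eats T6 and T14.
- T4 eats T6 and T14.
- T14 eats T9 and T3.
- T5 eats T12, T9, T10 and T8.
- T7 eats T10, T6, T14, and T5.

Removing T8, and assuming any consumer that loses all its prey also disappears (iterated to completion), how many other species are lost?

13

Remove T8.
Round 1: T10 (all prey gone), T1 (all prey gone), T9 (all prey gone), T12 (all prey gone) → extinct.
Round 2: T13 (all prey gone), T3 (all prey gone), T5 (all prey gone) → extinct.
Round 3: T14 (all prey gone), T6 (all prey gone) → extinct.
Round 4: T4 (all prey gone), T2 (all prey gone), T11 (all prey gone), T7 (all prey gone) → extinct.
No further losses. Total secondary extinctions: 13.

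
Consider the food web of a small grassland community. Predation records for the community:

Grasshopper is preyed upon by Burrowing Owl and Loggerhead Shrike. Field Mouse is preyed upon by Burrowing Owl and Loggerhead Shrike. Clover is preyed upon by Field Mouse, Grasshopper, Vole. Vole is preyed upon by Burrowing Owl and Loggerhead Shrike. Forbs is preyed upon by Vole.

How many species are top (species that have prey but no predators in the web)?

2

Top species (has prey, but nothing eats it): Burrowing Owl, Loggerhead Shrike.
Count: 2.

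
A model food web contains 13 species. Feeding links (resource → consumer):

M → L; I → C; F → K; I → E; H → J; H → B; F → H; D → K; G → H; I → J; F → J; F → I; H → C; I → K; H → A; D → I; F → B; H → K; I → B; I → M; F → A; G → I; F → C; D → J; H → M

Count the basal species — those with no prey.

3

Basal species (no prey listed): D, G, F.
Count: 3.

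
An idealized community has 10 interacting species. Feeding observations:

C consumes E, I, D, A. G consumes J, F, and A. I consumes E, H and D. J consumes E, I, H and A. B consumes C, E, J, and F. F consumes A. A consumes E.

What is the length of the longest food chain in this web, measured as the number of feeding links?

3 links

One longest chain: E → A → C → B.
It has 4 species and 3 links.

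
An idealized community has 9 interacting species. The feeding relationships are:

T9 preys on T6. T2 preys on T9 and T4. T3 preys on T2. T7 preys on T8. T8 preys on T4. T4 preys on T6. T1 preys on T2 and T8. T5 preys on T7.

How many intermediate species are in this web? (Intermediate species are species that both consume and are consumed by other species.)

Intermediate species (has both prey and predators): T4, T9, T2, T8, T7.
Count: 5.

5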